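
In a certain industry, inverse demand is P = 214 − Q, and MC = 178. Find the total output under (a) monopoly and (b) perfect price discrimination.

Monopoly: Q = 18; Perfect PD: Q = 36

The monopolist equates marginal revenue to marginal cost: 214 − 2Q = 178, so Q = 18. From demand, P = 196.
A perfectly discriminating monopolist sells every unit with P(Q) ≥ MC(Q), so output equals the competitive quantity Q = 36. Each buyer pays their reservation price, so CS = 0 and the firm captures all surplus.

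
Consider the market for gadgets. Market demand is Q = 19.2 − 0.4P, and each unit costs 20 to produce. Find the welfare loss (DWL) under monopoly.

DWL = 39.2

Inverting demand: P = 48 − 2.5Q.
Perfect competition: P = MC = 20, so 48 − 2.5Q = 20 and Q = 11.2.
The monopolist equates marginal revenue to marginal cost: 48 − 5Q = 20, so Q = 5.6. From demand, P = 34.
DWL is the triangle between Q = 5.6 and Q = 11.2: ½·(11.2 − 5.6)·(34 − 20) = 39.2.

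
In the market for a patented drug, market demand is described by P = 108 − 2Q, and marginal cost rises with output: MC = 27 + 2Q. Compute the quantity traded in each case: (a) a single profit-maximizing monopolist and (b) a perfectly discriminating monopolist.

A monopolist chooses Q where MR = MC. MR = 108 − 4Q; setting this equal to 27 + 2Q gives Q = 13.5 and P = 81.
With perfect price discrimination, output is the efficient level Q = 20.25 (where demand meets MC), but every buyer pays their willingness to pay: CS = 0 and PS = total surplus.

Monopoly: Q = 13.5; Perfect PD: Q = 20.25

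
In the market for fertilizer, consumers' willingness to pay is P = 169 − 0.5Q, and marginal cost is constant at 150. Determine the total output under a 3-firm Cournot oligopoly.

In a 3-firm Cournot equilibrium, symmetry and the first-order condition give q = (169 − 150)/(2) = 9.5. So Q = 28.5 and P = 154.75.

Q = 28.5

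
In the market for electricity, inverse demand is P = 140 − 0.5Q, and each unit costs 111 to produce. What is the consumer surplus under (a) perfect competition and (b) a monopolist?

Under competition P = MC = 111, so Q = (140 − 111)/0.5 = 58.
CS = ½·(140 − 111)·58 = 841.
Monopoly sets MR = MC: 140 − Q = 111 ⇒ Q = 29, P = 140 − 0.5·29 = 125.5.
CS = ½·(140 − 125.5)·29 = 210.25.

Competition: CS = 841; Monopoly: CS = 210.25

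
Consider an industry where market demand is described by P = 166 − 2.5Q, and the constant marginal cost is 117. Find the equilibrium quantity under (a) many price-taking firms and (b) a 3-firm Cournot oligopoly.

Competition: Q = 19.6; Cournot: Q = 14.7

Perfect competition: P = MC = 117, so 166 − 2.5Q = 117 and Q = 19.6.
With 3 symmetric Cournot firms, each firm's FOC gives 166 − 10q = 117, so q = 4.9, Q = 3·4.9 = 14.7, and P = 129.25.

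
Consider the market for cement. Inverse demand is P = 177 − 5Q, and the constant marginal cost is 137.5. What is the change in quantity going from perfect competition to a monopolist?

Under competition P = MC = 137.5, so Q = (177 − 137.5)/5 = 7.9.
A monopolist chooses Q where MR = MC. MR = 177 − 10Q; setting this equal to 137.5 gives Q = 3.95 and P = 157.25.
Change in quantity: 3.95 − 7.9 = −3.95.

Quantity falls by 3.95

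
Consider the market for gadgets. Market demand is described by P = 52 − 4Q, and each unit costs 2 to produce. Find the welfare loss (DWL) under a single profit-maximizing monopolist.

DWL = 78.125

Competitive firms price at marginal cost: P = 2, giving Q = 12.5.
Monopoly sets MR = MC: 52 − 8Q = 2 ⇒ Q = 6.25, P = 52 − 4·6.25 = 27.
DWL is the triangle between Q = 6.25 and Q = 12.5: ½·(12.5 − 6.25)·(27 − 2) = 78.125.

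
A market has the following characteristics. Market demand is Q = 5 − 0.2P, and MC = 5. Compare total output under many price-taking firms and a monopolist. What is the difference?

Inverting demand: P = 25 − 5Q.
Perfect competition: P = MC = 5, so 25 − 5Q = 5 and Q = 4.
The monopolist equates marginal revenue to marginal cost: 25 − 10Q = 5, so Q = 2. From demand, P = 15.
Change in total output: 2 − 4 = −2.

Total output falls by 2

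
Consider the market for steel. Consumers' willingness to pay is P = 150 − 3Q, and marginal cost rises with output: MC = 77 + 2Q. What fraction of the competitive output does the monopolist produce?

A monopolist chooses Q where MR = MC. MR = 150 − 6Q; setting this equal to 77 + 2Q gives Q = 9.125 and P = 122.625.
Under competition P = MC: 150 − 3Q = 77 + 2Q ⇒ Q = 14.6, P = 106.2.
Ratio Q_m/Q_c = 9.125/14.6 = 0.625.

Q_m/Q_c = 0.625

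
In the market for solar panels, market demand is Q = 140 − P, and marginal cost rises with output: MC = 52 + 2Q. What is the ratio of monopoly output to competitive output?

Q_m/Q_c = 0.75

Inverting demand: P = 140 − Q.
The monopolist equates marginal revenue to marginal cost: 140 − 2Q = 52 + 2Q, so Q = 22. From demand, P = 118.
Competitive equilibrium sets price equal to marginal cost: 140 − Q = 52 + 2Q, so Q = 88/3 and P = 332/3.
Ratio Q_m/Q_c = 22/(88/3) = 0.75.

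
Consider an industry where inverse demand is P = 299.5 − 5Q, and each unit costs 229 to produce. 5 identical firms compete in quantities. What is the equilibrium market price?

Cournot with 5 identical firms: the symmetric best-response condition is 299.5 − 30q = 229. Each firm produces q = 2.35, total output Q = 11.75, price P = 240.75.

P = 240.75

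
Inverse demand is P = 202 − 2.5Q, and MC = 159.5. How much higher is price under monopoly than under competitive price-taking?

Price rises by 21.25

Perfect competition: P = MC = 159.5, so 202 − 2.5Q = 159.5 and Q = 17.
Monopoly sets MR = MC: 202 − 5Q = 159.5 ⇒ Q = 8.5, P = 202 − 2.5·8.5 = 180.75.
Change in price: 180.75 − 159.5 = 21.25.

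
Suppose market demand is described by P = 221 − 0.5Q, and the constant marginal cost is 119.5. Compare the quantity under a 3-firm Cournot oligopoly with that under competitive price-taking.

In a 3-firm Cournot equilibrium, symmetry and the first-order condition give q = (221 − 119.5)/(2) = 50.75. So Q = 152.25 and P = 144.875.
Perfect competition: P = MC = 119.5, so 221 − 0.5Q = 119.5 and Q = 203.

Cournot: Q = 152.25; Competition: Q = 203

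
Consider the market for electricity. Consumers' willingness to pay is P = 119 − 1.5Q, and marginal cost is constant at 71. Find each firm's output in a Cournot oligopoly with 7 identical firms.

q_i = 4

In a 7-firm Cournot equilibrium, symmetry and the first-order condition give q = (119 − 71)/(12) = 4. So Q = 28 and P = 77.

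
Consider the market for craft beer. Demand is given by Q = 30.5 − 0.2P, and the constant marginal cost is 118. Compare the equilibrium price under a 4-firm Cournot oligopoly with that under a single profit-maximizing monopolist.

Inverting demand: P = 152.5 − 5Q.
In a 4-firm Cournot equilibrium, symmetry and the first-order condition give q = (152.5 − 118)/(25) = 1.38. So Q = 5.52 and P = 124.9.
A monopolist chooses Q where MR = MC. MR = 152.5 − 10Q; setting this equal to 118 gives Q = 3.45 and P = 135.25.

Cournot: P = 124.9; Monopoly: P = 135.25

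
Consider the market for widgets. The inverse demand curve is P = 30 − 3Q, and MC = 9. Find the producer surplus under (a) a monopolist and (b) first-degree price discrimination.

The monopolist equates marginal revenue to marginal cost: 30 − 6Q = 9, so Q = 3.5. From demand, P = 19.5.
PS = (19.5 − 9)·3.5 = 36.75.
Under first-degree price discrimination the firm charges each unit its demand price and produces up to where P = MC, i.e. Q = 7. Consumer surplus is zero; producer surplus equals total surplus.
PS = ½·(30 − 9)·7 = 73.5.

Monopoly: PS = 36.75; Perfect PD: PS = 73.5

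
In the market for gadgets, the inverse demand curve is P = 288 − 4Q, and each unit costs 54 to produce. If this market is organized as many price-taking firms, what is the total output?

Q = 58.5

Under competition P = MC = 54, so Q = (288 − 54)/4 = 58.5.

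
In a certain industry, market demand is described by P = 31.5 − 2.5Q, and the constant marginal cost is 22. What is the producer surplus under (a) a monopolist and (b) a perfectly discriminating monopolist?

A monopolist chooses Q where MR = MC. MR = 31.5 − 5Q; setting this equal to 22 gives Q = 1.9 and P = 26.75.
PS = (26.75 − 22)·1.9 = 9.025.
With perfect price discrimination, output is the efficient level Q = 3.8 (where demand meets MC), but every buyer pays their willingness to pay: CS = 0 and PS = total surplus.
PS = ½·(31.5 − 22)·3.8 = 18.05.

Monopoly: PS = 9.025; Perfect PD: PS = 18.05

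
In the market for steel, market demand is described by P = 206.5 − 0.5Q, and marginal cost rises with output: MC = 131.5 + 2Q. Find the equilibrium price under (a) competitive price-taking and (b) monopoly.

Competitive equilibrium sets price equal to marginal cost: 206.5 − 0.5Q = 131.5 + 2Q, so Q = 30 and P = 191.5.
The monopolist equates marginal revenue to marginal cost: 206.5 − Q = 131.5 + 2Q, so Q = 25. From demand, P = 194.

Competition: P = 191.5; Monopoly: P = 194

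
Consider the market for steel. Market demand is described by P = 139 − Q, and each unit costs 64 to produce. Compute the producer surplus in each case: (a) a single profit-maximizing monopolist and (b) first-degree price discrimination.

The monopolist equates marginal revenue to marginal cost: 139 − 2Q = 64, so Q = 37.5. From demand, P = 101.5.
PS = (101.5 − 64)·37.5 = 1406.25.
Under first-degree price discrimination the firm charges each unit its demand price and produces up to where P = MC, i.e. Q = 75. Consumer surplus is zero; producer surplus equals total surplus.
PS = ½·(139 − 64)·75 = 2812.5.

Monopoly: PS = 1406.25; Perfect PD: PS = 2812.5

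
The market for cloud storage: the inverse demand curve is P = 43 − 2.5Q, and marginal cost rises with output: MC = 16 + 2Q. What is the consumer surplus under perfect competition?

CS = 45

Competitive equilibrium sets price equal to marginal cost: 43 − 2.5Q = 16 + 2Q, so Q = 6 and P = 28.
CS = ½·(43 − 28)·6 = 45.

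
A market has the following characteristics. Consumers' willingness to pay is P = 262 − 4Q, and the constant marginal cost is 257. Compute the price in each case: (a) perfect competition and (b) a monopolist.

Competition: P = 257; Monopoly: P = 259.5

Competitive firms price at marginal cost: P = 257, giving Q = 1.25.
Monopoly sets MR = MC: 262 − 8Q = 257 ⇒ Q = 0.625, P = 262 − 4·0.625 = 259.5.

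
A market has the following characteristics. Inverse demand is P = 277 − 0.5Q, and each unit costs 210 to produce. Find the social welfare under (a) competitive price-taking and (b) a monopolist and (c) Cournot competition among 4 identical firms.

Competition: TS = 4489; Monopoly: TS = 3366.75; Cournot: TS = 4309.44

Perfect competition: P = MC = 210, so 277 − 0.5Q = 210 and Q = 134.
CS = ½·(277 − 210)·134 = 4489; PS = (210 − 210)·134 = 0; TS = 4489.
Monopoly sets MR = MC: 277 − Q = 210 ⇒ Q = 67, P = 277 − 0.5·67 = 243.5.
CS = ½·(277 − 243.5)·67 = 1122.25; PS = (243.5 − 210)·67 = 2244.5; TS = 3366.75.
In a 4-firm Cournot equilibrium, symmetry and the first-order condition give q = (277 − 210)/(2.5) = 26.8. So Q = 107.2 and P = 223.4.
CS = ½·(277 − 223.4)·107.2 = 2872.96; PS = (223.4 − 210)·107.2 = 1436.48; TS = 4309.44.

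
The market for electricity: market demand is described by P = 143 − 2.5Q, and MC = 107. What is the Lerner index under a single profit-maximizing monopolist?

Lerner index = 0.144

A monopolist chooses Q where MR = MC. MR = 143 − 5Q; setting this equal to 107 gives Q = 7.2 and P = 125.
Lerner index = (P − MC)/P = (125 − 107)/125 = 0.144.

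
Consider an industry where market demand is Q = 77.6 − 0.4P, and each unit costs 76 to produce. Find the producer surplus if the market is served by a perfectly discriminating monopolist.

PS = 2784.8

Inverting demand: P = 194 − 2.5Q.
A perfectly discriminating monopolist sells every unit with P(Q) ≥ MC(Q), so output equals the competitive quantity Q = 47.2. Each buyer pays their reservation price, so CS = 0 and the firm captures all surplus.
PS = ½·(194 − 76)·47.2 = 2784.8.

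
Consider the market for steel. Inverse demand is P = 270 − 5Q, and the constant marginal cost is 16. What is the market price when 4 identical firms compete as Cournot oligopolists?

P = 66.8

Cournot with 4 identical firms: the symmetric best-response condition is 270 − 25q = 16. Each firm produces q = 10.16, total output Q = 40.64, price P = 66.8.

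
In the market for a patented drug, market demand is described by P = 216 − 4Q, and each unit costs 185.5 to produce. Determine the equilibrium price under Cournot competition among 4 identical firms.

In a 4-firm Cournot equilibrium, symmetry and the first-order condition give q = (216 − 185.5)/(20) = 1.525. So Q = 6.1 and P = 191.6.

P = 191.6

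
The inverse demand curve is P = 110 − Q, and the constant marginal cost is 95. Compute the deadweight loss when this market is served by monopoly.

Under competition P = MC = 95, so Q = (110 − 95)/1 = 15.
Monopoly sets MR = MC: 110 − 2Q = 95 ⇒ Q = 7.5, P = 110 − 7.5 = 102.5.
DWL is the triangle between Q = 7.5 and Q = 15: ½·(15 − 7.5)·(102.5 − 95) = 28.125.

DWL = 28.125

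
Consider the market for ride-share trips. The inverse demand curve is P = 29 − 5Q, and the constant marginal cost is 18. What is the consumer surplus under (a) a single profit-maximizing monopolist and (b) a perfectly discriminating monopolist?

Monopoly: CS = 3.025; Perfect PD: CS = 0

The monopolist equates marginal revenue to marginal cost: 29 − 10Q = 18, so Q = 1.1. From demand, P = 23.5.
CS = ½·(29 − 23.5)·1.1 = 3.025.
With perfect price discrimination, output is the efficient level Q = 2.2 (where demand meets MC), but every buyer pays their willingness to pay: CS = 0 and PS = total surplus.
CS = 0.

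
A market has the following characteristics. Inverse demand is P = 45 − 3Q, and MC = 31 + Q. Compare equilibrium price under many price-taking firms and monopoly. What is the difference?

Equilibrium price rises by 4.5

Competitive equilibrium sets price equal to marginal cost: 45 − 3Q = 31 + Q, so Q = 3.5 and P = 34.5.
Monopoly sets MR = MC: 45 − 6Q = 31 + Q ⇒ Q = 2, P = 45 − 3·2 = 39.
Change in equilibrium price: 39 − 34.5 = 4.5.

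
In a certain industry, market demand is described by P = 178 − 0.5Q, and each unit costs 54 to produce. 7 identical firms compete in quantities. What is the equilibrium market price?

P = 69.5

Cournot with 7 identical firms: the symmetric best-response condition is 178 − 4q = 54. Each firm produces q = 31, total output Q = 217, price P = 69.5.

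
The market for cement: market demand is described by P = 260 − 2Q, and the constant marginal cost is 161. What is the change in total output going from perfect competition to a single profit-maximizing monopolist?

Competitive firms price at marginal cost: P = 161, giving Q = 49.5.
The monopolist equates marginal revenue to marginal cost: 260 − 4Q = 161, so Q = 24.75. From demand, P = 210.5.
Change in total output: 24.75 − 49.5 = −24.75.

Q falls by 24.75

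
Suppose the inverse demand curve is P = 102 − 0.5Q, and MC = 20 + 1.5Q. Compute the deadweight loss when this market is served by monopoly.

Competitive equilibrium sets price equal to marginal cost: 102 − 0.5Q = 20 + 1.5Q, so Q = 41 and P = 81.5.
A monopolist chooses Q where MR = MC. MR = 102 − Q; setting this equal to 20 + 1.5Q gives Q = 32.8 and P = 85.6.
CS = ½·(102 − 81.5)·41 = 420.25; PS = (81.5·41 − 20·41 − ½·1.5·41²) = 1260.75; TS = 1681.
CS = ½·(102 − 85.6)·32.8 = 268.96; PS = (85.6·32.8 − 20·32.8 − ½·1.5·32.8²) = 1344.8; TS = 1613.76.
DWL = 1681 − 1613.76 = 67.24.

DWL = 67.24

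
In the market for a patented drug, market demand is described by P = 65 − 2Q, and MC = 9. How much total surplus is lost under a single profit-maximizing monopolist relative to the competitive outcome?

DWL = 196

Under competition P = MC = 9, so Q = (65 − 9)/2 = 28.
A monopolist chooses Q where MR = MC. MR = 65 − 4Q; setting this equal to 9 gives Q = 14 and P = 37.
DWL is the triangle between Q = 14 and Q = 28: ½·(28 − 14)·(37 − 9) = 196.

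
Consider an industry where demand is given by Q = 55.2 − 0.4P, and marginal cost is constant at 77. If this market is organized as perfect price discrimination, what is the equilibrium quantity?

Q = 24.4

Inverting demand: P = 138 − 2.5Q.
A perfectly discriminating monopolist sells every unit with P(Q) ≥ MC(Q), so output equals the competitive quantity Q = 24.4. Each buyer pays their reservation price, so CS = 0 and the firm captures all surplus.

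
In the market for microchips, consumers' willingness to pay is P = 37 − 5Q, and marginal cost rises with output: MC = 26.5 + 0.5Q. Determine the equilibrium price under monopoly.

P = 32

A monopolist chooses Q where MR = MC. MR = 37 − 10Q; setting this equal to 26.5 + 0.5Q gives Q = 1 and P = 32.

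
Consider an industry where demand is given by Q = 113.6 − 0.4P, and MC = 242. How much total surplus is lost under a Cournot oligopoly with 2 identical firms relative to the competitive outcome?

DWL = 39.2

Inverting demand: P = 284 − 2.5Q.
Under competition P = MC = 242, so Q = (284 − 242)/2.5 = 16.8.
In a 2-firm Cournot equilibrium, symmetry and the first-order condition give q = (284 − 242)/(7.5) = 5.6. So Q = 11.2 and P = 256.
DWL is the triangle between Q = 11.2 and Q = 16.8: ½·(16.8 − 11.2)·(256 − 242) = 39.2.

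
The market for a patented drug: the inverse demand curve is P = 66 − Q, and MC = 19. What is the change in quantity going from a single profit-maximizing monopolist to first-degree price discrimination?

Monopoly sets MR = MC: 66 − 2Q = 19 ⇒ Q = 23.5, P = 66 − 23.5 = 42.5.
Under first-degree price discrimination the firm charges each unit its demand price and produces up to where P = MC, i.e. Q = 47. Consumer surplus is zero; producer surplus equals total surplus.
Change in quantity: 47 − 23.5 = 23.5.

Quantity rises by 23.5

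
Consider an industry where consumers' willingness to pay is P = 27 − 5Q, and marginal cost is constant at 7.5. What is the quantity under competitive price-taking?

Q = 3.9

Perfect competition: P = MC = 7.5, so 27 − 5Q = 7.5 and Q = 3.9.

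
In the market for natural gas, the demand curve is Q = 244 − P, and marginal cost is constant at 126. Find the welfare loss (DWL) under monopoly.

DWL = 1740.5

Inverting demand: P = 244 − Q.
Under competition P = MC = 126, so Q = (244 − 126)/1 = 118.
Monopoly sets MR = MC: 244 − 2Q = 126 ⇒ Q = 59, P = 244 − 59 = 185.
DWL is the triangle between Q = 59 and Q = 118: ½·(118 − 59)·(185 − 126) = 1740.5.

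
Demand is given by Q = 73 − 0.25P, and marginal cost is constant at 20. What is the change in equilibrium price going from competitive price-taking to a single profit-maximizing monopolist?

Inverting demand: P = 292 − 4Q.
Competitive firms price at marginal cost: P = 20, giving Q = 68.
A monopolist chooses Q where MR = MC. MR = 292 − 8Q; setting this equal to 20 gives Q = 34 and P = 156.
Change in equilibrium price: 156 − 20 = 136.

Equilibrium price rises by 136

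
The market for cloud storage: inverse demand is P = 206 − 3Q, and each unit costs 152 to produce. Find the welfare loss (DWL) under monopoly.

DWL = 121.5

Perfect competition: P = MC = 152, so 206 − 3Q = 152 and Q = 18.
Monopoly sets MR = MC: 206 − 6Q = 152 ⇒ Q = 9, P = 206 − 3·9 = 179.
DWL is the triangle between Q = 9 and Q = 18: ½·(18 − 9)·(179 − 152) = 121.5.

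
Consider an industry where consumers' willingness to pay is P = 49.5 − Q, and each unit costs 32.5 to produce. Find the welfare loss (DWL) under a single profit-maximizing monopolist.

DWL = 36.125

Perfect competition: P = MC = 32.5, so 49.5 − Q = 32.5 and Q = 17.
A monopolist chooses Q where MR = MC. MR = 49.5 − 2Q; setting this equal to 32.5 gives Q = 8.5 and P = 41.
DWL is the triangle between Q = 8.5 and Q = 17: ½·(17 − 8.5)·(41 − 32.5) = 36.125.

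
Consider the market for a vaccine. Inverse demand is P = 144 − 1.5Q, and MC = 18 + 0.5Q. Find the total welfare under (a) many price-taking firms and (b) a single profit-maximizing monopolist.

Competition: TS = 3969; Monopoly: TS = 3240

Under competition P = MC: 144 − 1.5Q = 18 + 0.5Q ⇒ Q = 63, P = 49.5.
CS = ½·(144 − 49.5)·63 = 2976.75; PS = (49.5·63 − 18·63 − ½·0.5·63²) = 992.25; TS = 3969.
Monopoly sets MR = MC: 144 − 3Q = 18 + 0.5Q ⇒ Q = 36, P = 144 − 1.5·36 = 90.
CS = ½·(144 − 90)·36 = 972; PS = (90·36 − 18·36 − ½·0.5·36²) = 2268; TS = 3240.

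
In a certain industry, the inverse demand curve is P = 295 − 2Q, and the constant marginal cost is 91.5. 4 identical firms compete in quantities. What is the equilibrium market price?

Cournot with 4 identical firms: the symmetric best-response condition is 295 − 10q = 91.5. Each firm produces q = 20.35, total output Q = 81.4, price P = 132.2.

P = 132.2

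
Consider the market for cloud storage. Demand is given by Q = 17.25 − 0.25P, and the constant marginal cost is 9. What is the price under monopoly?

P = 39

Inverting demand: P = 69 − 4Q.
A monopolist chooses Q where MR = MC. MR = 69 − 8Q; setting this equal to 9 gives Q = 7.5 and P = 39.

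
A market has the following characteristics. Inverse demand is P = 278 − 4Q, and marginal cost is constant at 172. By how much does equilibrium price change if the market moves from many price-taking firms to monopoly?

P rises by 53

Competitive firms price at marginal cost: P = 172, giving Q = 26.5.
Monopoly sets MR = MC: 278 − 8Q = 172 ⇒ Q = 13.25, P = 278 − 4·13.25 = 225.
Change in equilibrium price: 225 − 172 = 53.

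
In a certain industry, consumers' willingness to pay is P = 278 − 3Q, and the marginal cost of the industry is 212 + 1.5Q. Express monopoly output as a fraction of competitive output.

Q_m/Q_c = 0.6

Monopoly sets MR = MC: 278 − 6Q = 212 + 1.5Q ⇒ Q = 8.8, P = 278 − 3·8.8 = 251.6.
Competitive equilibrium sets price equal to marginal cost: 278 − 3Q = 212 + 1.5Q, so Q = 44/3 and P = 234.
Ratio Q_m/Q_c = 8.8/(44/3) = 0.6.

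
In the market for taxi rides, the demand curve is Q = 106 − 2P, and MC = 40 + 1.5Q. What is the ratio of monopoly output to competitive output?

Inverting demand: P = 53 − 0.5Q.
Monopoly sets MR = MC: 53 − Q = 40 + 1.5Q ⇒ Q = 5.2, P = 53 − 0.5·5.2 = 50.4.
Under competition P = MC: 53 − 0.5Q = 40 + 1.5Q ⇒ Q = 6.5, P = 49.75.
Ratio Q_m/Q_c = 5.2/6.5 = 0.8.

Q_m/Q_c = 0.8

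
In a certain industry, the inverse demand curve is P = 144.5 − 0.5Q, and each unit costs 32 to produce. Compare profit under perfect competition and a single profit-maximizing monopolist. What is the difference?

π rises by 6328.125

Perfect competition: P = MC = 32, so 144.5 − 0.5Q = 32 and Q = 225.
Profit = (32 − 32)·225 = 0.
The monopolist equates marginal revenue to marginal cost: 144.5 − Q = 32, so Q = 112.5. From demand, P = 88.25.
Profit = (88.25 − 32)·112.5 = 6328.125.
Change in profit: 6328.125 − 0 = 6328.125.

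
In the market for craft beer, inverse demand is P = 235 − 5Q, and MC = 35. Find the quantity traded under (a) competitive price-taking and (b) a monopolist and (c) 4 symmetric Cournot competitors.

Perfect competition: P = MC = 35, so 235 − 5Q = 35 and Q = 40.
Monopoly sets MR = MC: 235 − 10Q = 35 ⇒ Q = 20, P = 235 − 5·20 = 135.
With 4 symmetric Cournot firms, each firm's FOC gives 235 − 25q = 35, so q = 8, Q = 4·8 = 32, and P = 75.

Competition: Q = 40; Monopoly: Q = 20; Cournot: Q = 32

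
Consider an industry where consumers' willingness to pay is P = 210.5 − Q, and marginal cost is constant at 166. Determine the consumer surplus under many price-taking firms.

Competitive firms price at marginal cost: P = 166, giving Q = 44.5.
CS = ½·(210.5 − 166)·44.5 = 990.125.

CS = 990.125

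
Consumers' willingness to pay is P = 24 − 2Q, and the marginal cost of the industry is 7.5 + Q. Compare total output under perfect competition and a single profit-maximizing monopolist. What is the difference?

Under competition P = MC: 24 − 2Q = 7.5 + Q ⇒ Q = 5.5, P = 13.
Monopoly sets MR = MC: 24 − 4Q = 7.5 + Q ⇒ Q = 3.3, P = 24 − 2·3.3 = 17.4.
Change in total output: 3.3 − 5.5 = −2.2.

Total output falls by 2.2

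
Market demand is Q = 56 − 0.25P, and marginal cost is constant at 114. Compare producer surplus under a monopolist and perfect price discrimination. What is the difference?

Inverting demand: P = 224 − 4Q.
Monopoly sets MR = MC: 224 − 8Q = 114 ⇒ Q = 13.75, P = 224 − 4·13.75 = 169.
PS = (169 − 114)·13.75 = 756.25.
A perfectly discriminating monopolist sells every unit with P(Q) ≥ MC(Q), so output equals the competitive quantity Q = 27.5. Each buyer pays their reservation price, so CS = 0 and the firm captures all surplus.
PS = ½·(224 − 114)·27.5 = 1512.5.
Change in producer surplus: 1512.5 − 756.25 = 756.25.

PS rises by 756.25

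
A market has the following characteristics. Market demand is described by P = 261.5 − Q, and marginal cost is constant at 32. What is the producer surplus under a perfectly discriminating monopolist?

With perfect price discrimination, output is the efficient level Q = 229.5 (where demand meets MC), but every buyer pays their willingness to pay: CS = 0 and PS = total surplus.
PS = ½·(261.5 − 32)·229.5 = 26335.125.

PS = 26335.125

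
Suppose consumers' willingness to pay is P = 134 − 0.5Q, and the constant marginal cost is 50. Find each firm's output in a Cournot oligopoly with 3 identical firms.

q_i = 42

With 3 symmetric Cournot firms, each firm's FOC gives 134 − 2q = 50, so q = 42, Q = 3·42 = 126, and P = 71.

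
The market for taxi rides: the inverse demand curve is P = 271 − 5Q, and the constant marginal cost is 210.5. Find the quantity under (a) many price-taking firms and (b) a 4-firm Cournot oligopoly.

Competitive firms price at marginal cost: P = 210.5, giving Q = 12.1.
With 4 symmetric Cournot firms, each firm's FOC gives 271 − 25q = 210.5, so q = 2.42, Q = 4·2.42 = 9.68, and P = 222.6.

Competition: Q = 12.1; Cournot: Q = 9.68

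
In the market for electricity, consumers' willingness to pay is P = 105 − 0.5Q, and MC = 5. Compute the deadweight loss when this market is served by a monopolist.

DWL = 2500

Perfect competition: P = MC = 5, so 105 − 0.5Q = 5 and Q = 200.
The monopolist equates marginal revenue to marginal cost: 105 − Q = 5, so Q = 100. From demand, P = 55.
DWL is the triangle between Q = 100 and Q = 200: ½·(200 − 100)·(55 − 5) = 2500.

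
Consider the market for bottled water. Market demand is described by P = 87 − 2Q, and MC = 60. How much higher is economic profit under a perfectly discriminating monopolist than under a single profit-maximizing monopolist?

π rises by 91.125

The monopolist equates marginal revenue to marginal cost: 87 − 4Q = 60, so Q = 6.75. From demand, P = 73.5.
Profit = (73.5 − 60)·6.75 = 91.125.
Under first-degree price discrimination the firm charges each unit its demand price and produces up to where P = MC, i.e. Q = 13.5. Consumer surplus is zero; producer surplus equals total surplus.
PS equals the full surplus area, 182.25. Profit = 182.25 = 182.25.
Change in economic profit: 182.25 − 91.125 = 91.125.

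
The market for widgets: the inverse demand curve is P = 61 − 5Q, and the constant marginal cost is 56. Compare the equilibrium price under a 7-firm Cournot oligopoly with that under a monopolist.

Cournot: P = 56.625; Monopoly: P = 58.5

In a 7-firm Cournot equilibrium, symmetry and the first-order condition give q = (61 − 56)/(40) = 0.125. So Q = 0.875 and P = 56.625.
A monopolist chooses Q where MR = MC. MR = 61 − 10Q; setting this equal to 56 gives Q = 0.5 and P = 58.5.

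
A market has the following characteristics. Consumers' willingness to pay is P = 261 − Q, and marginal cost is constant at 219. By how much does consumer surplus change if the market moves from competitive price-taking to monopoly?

Under competition P = MC = 219, so Q = (261 − 219)/1 = 42.
CS = ½·(261 − 219)·42 = 882.
The monopolist equates marginal revenue to marginal cost: 261 − 2Q = 219, so Q = 21. From demand, P = 240.
CS = ½·(261 − 240)·21 = 220.5.
Change in consumer surplus: 220.5 − 882 = −661.5.

CS falls by 661.5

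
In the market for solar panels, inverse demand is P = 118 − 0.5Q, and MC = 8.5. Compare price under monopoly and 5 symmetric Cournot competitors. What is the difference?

Monopoly sets MR = MC: 118 − Q = 8.5 ⇒ Q = 109.5, P = 118 − 0.5·109.5 = 63.25.
Cournot with 5 identical firms: the symmetric best-response condition is 118 − 3q = 8.5. Each firm produces q = 36.5, total output Q = 182.5, price P = 26.75.
Change in price: 26.75 − 63.25 = −36.5.

Price falls by 36.5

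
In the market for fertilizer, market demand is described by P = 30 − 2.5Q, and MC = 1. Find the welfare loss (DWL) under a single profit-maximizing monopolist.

Perfect competition: P = MC = 1, so 30 − 2.5Q = 1 and Q = 11.6.
The monopolist equates marginal revenue to marginal cost: 30 − 5Q = 1, so Q = 5.8. From demand, P = 15.5.
DWL is the triangle between Q = 5.8 and Q = 11.6: ½·(11.6 − 5.8)·(15.5 − 1) = 42.05.

DWL = 42.05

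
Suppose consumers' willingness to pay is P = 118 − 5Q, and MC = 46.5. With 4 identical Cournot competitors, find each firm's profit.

In a 4-firm Cournot equilibrium, symmetry and the first-order condition give q = (118 − 46.5)/(25) = 2.86. So Q = 11.44 and P = 60.8.
Each firm's profit = (60.8 − 46.5)·2.86 = 40.898.

π_i = 40.898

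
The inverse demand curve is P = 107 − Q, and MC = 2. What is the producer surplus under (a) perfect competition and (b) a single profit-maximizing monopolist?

Competition: PS = 0; Monopoly: PS = 2756.25

Competitive firms price at marginal cost: P = 2, giving Q = 105.
PS = (2 − 2)·105 = 0.
Monopoly sets MR = MC: 107 − 2Q = 2 ⇒ Q = 52.5, P = 107 − 52.5 = 54.5.
PS = (54.5 − 2)·52.5 = 2756.25.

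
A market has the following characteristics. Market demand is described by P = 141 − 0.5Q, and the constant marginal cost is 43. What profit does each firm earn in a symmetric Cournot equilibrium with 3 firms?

With 3 symmetric Cournot firms, each firm's FOC gives 141 − 2q = 43, so q = 49, Q = 3·49 = 147, and P = 67.5.
Each firm's profit = (67.5 − 43)·49 = 1200.5.

π_i = 1200.5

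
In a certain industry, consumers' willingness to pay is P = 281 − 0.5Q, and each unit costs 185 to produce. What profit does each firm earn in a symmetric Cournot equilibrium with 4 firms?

Cournot with 4 identical firms: the symmetric best-response condition is 281 − 2.5q = 185. Each firm produces q = 38.4, total output Q = 153.6, price P = 204.2.
Each firm's profit = (204.2 − 185)·38.4 = 737.28.

π_i = 737.28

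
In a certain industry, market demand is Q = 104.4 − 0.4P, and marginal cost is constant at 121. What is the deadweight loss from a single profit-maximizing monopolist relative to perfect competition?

DWL = 980

Inverting demand: P = 261 − 2.5Q.
Under competition P = MC = 121, so Q = (261 − 121)/2.5 = 56.
Monopoly sets MR = MC: 261 − 5Q = 121 ⇒ Q = 28, P = 261 − 2.5·28 = 191.
DWL is the triangle between Q = 28 and Q = 56: ½·(56 − 28)·(191 − 121) = 980.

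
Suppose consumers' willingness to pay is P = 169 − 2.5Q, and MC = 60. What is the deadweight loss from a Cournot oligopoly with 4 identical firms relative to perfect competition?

DWL = 95.048

Competitive firms price at marginal cost: P = 60, giving Q = 43.6.
Cournot with 4 identical firms: the symmetric best-response condition is 169 − 12.5q = 60. Each firm produces q = 8.72, total output Q = 34.88, price P = 81.8.
DWL is the triangle between Q = 34.88 and Q = 43.6: ½·(43.6 − 34.88)·(81.8 − 60) = 95.048.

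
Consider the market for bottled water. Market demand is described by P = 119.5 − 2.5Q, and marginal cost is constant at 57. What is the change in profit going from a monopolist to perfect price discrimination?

Monopoly sets MR = MC: 119.5 − 5Q = 57 ⇒ Q = 12.5, P = 119.5 − 2.5·12.5 = 88.25.
Profit = (88.25 − 57)·12.5 = 390.625.
With perfect price discrimination, output is the efficient level Q = 25 (where demand meets MC), but every buyer pays their willingness to pay: CS = 0 and PS = total surplus.
PS equals the full surplus area, 781.25. Profit = 781.25 = 781.25.
Change in profit: 781.25 − 390.625 = 390.625.

Profit rises by 390.625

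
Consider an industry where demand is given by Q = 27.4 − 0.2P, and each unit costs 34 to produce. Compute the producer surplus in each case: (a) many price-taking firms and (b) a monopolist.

Competition: PS = 0; Monopoly: PS = 530.45

Inverting demand: P = 137 − 5Q.
Competitive firms price at marginal cost: P = 34, giving Q = 20.6.
PS = (34 − 34)·20.6 = 0.
Monopoly sets MR = MC: 137 − 10Q = 34 ⇒ Q = 10.3, P = 137 − 5·10.3 = 85.5.
PS = (85.5 − 34)·10.3 = 530.45.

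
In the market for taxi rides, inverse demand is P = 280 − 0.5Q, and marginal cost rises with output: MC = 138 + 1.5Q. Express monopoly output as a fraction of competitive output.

A monopolist chooses Q where MR = MC. MR = 280 − Q; setting this equal to 138 + 1.5Q gives Q = 56.8 and P = 251.6.
Under competition P = MC: 280 − 0.5Q = 138 + 1.5Q ⇒ Q = 71, P = 244.5.
Ratio Q_m/Q_c = 56.8/71 = 0.8.

Q_m/Q_c = 0.8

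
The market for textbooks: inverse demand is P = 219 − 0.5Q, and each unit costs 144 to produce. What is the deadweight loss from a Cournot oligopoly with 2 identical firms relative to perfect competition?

Under competition P = MC = 144, so Q = (219 − 144)/0.5 = 150.
In a 2-firm Cournot equilibrium, symmetry and the first-order condition give q = (219 − 144)/(1.5) = 50. So Q = 100 and P = 169.
DWL is the triangle between Q = 100 and Q = 150: ½·(150 − 100)·(169 − 144) = 625.

DWL = 625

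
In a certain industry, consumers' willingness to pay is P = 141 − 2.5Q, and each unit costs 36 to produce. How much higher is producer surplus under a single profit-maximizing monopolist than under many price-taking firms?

Under competition P = MC = 36, so Q = (141 − 36)/2.5 = 42.
PS = (36 − 36)·42 = 0.
Monopoly sets MR = MC: 141 − 5Q = 36 ⇒ Q = 21, P = 141 − 2.5·21 = 88.5.
PS = (88.5 − 36)·21 = 1102.5.
Change in producer surplus: 1102.5 − 0 = 1102.5.

Producer surplus rises by 1102.5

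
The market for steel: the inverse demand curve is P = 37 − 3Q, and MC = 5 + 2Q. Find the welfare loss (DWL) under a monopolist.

DWL = 14.4

Under competition P = MC: 37 − 3Q = 5 + 2Q ⇒ Q = 6.4, P = 17.8.
A monopolist chooses Q where MR = MC. MR = 37 − 6Q; setting this equal to 5 + 2Q gives Q = 4 and P = 25.
CS = ½·(37 − 17.8)·6.4 = 61.44; PS = (17.8·6.4 − 5·6.4 − ½·2·6.4²) = 40.96; TS = 102.4.
CS = ½·(37 − 25)·4 = 24; PS = (25·4 − 5·4 − ½·2·4²) = 64; TS = 88.
DWL = 102.4 − 88 = 14.4.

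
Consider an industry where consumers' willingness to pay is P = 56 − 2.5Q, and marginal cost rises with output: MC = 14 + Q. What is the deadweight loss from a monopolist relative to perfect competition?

DWL = 43.75

Competitive equilibrium sets price equal to marginal cost: 56 − 2.5Q = 14 + Q, so Q = 12 and P = 26.
A monopolist chooses Q where MR = MC. MR = 56 − 5Q; setting this equal to 14 + Q gives Q = 7 and P = 38.5.
CS = ½·(56 − 26)·12 = 180; PS = (26·12 − 14·12 − ½·1·12²) = 72; TS = 252.
CS = ½·(56 − 38.5)·7 = 61.25; PS = (38.5·7 − 14·7 − ½·1·7²) = 147; TS = 208.25.
DWL = 252 − 208.25 = 43.75.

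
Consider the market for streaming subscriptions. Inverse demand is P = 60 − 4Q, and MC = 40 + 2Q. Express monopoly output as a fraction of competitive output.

Q_m/Q_c = 0.6

A monopolist chooses Q where MR = MC. MR = 60 − 8Q; setting this equal to 40 + 2Q gives Q = 2 and P = 52.
Under competition P = MC: 60 − 4Q = 40 + 2Q ⇒ Q = 10/3, P = 140/3.
Ratio Q_m/Q_c = 2/(10/3) = 0.6.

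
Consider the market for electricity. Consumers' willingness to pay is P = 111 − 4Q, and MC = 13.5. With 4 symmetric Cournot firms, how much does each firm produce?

In a 4-firm Cournot equilibrium, symmetry and the first-order condition give q = (111 − 13.5)/(20) = 4.875. So Q = 19.5 and P = 33.

q_i = 4.875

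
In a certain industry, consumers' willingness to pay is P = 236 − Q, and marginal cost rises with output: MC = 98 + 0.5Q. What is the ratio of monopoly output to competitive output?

The monopolist equates marginal revenue to marginal cost: 236 − 2Q = 98 + 0.5Q, so Q = 55.2. From demand, P = 180.8.
Under competition P = MC: 236 − Q = 98 + 0.5Q ⇒ Q = 92, P = 144.
Ratio Q_m/Q_c = 55.2/92 = 0.6.

Q_m/Q_c = 0.6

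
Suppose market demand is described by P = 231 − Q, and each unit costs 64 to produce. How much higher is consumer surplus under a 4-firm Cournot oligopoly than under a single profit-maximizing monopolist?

The monopolist equates marginal revenue to marginal cost: 231 − 2Q = 64, so Q = 83.5. From demand, P = 147.5.
CS = ½·(231 − 147.5)·83.5 = 3486.125.
Cournot with 4 identical firms: the symmetric best-response condition is 231 − 5q = 64. Each firm produces q = 33.4, total output Q = 133.6, price P = 97.4.
CS = ½·(231 − 97.4)·133.6 = 8924.48.
Change in consumer surplus: 8924.48 − 3486.125 = 5438.355.

CS rises by 5438.355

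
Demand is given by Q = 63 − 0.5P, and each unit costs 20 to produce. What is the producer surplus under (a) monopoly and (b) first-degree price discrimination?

Inverting demand: P = 126 − 2Q.
Monopoly sets MR = MC: 126 − 4Q = 20 ⇒ Q = 26.5, P = 126 − 2·26.5 = 73.
PS = (73 − 20)·26.5 = 1404.5.
With perfect price discrimination, output is the efficient level Q = 53 (where demand meets MC), but every buyer pays their willingness to pay: CS = 0 and PS = total surplus.
PS = ½·(126 − 20)·53 = 2809.

Monopoly: PS = 1404.5; Perfect PD: PS = 2809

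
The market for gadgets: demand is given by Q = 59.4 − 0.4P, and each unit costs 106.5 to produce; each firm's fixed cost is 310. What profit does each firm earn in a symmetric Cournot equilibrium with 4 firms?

π_i = −281.776

Inverting demand: P = 148.5 − 2.5Q.
In a 4-firm Cournot equilibrium, symmetry and the first-order condition give q = (148.5 − 106.5)/(12.5) = 3.36. So Q = 13.44 and P = 114.9.
Each firm's profit = (114.9 − 106.5)·3.36 − 310 = −281.776.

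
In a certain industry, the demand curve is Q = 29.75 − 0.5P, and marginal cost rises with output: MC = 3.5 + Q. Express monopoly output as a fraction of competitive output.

Inverting demand: P = 59.5 − 2Q.
A monopolist chooses Q where MR = MC. MR = 59.5 − 4Q; setting this equal to 3.5 + Q gives Q = 11.2 and P = 37.1.
Competitive equilibrium sets price equal to marginal cost: 59.5 − 2Q = 3.5 + Q, so Q = 56/3 and P = 133/6.
Ratio Q_m/Q_c = 11.2/(56/3) = 0.6.

Q_m/Q_c = 0.6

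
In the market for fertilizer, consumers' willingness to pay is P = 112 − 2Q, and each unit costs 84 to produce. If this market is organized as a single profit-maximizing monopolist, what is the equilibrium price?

P = 98

The monopolist equates marginal revenue to marginal cost: 112 − 4Q = 84, so Q = 7. From demand, P = 98.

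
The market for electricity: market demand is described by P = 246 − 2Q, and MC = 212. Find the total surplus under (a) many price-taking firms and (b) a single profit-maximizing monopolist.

Competitive firms price at marginal cost: P = 212, giving Q = 17.
CS = ½·(246 − 212)·17 = 289; PS = (212 − 212)·17 = 0; TS = 289.
A monopolist chooses Q where MR = MC. MR = 246 − 4Q; setting this equal to 212 gives Q = 8.5 and P = 229.
CS = ½·(246 − 229)·8.5 = 72.25; PS = (229 − 212)·8.5 = 144.5; TS = 216.75.

Competition: TS = 289; Monopoly: TS = 216.75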